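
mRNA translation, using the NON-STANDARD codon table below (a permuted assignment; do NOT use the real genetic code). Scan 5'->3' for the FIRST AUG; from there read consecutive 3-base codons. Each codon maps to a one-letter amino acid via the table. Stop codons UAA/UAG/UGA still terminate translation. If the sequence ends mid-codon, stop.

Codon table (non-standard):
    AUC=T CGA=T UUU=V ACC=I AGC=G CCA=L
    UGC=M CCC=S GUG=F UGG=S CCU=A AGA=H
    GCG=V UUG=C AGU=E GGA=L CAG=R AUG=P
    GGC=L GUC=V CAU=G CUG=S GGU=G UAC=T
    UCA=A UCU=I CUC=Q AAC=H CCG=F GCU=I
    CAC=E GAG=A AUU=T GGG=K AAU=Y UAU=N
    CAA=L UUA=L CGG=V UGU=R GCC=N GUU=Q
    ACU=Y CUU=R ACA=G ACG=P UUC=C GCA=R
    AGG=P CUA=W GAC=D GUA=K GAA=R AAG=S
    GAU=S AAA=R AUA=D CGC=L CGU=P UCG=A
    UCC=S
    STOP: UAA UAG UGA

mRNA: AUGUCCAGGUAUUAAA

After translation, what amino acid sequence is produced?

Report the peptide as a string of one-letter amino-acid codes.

Answer: PSPN

Derivation:
start AUG at pos 0
pos 0: AUG -> P; peptide=P
pos 3: UCC -> S; peptide=PS
pos 6: AGG -> P; peptide=PSP
pos 9: UAU -> N; peptide=PSPN
pos 12: UAA -> STOP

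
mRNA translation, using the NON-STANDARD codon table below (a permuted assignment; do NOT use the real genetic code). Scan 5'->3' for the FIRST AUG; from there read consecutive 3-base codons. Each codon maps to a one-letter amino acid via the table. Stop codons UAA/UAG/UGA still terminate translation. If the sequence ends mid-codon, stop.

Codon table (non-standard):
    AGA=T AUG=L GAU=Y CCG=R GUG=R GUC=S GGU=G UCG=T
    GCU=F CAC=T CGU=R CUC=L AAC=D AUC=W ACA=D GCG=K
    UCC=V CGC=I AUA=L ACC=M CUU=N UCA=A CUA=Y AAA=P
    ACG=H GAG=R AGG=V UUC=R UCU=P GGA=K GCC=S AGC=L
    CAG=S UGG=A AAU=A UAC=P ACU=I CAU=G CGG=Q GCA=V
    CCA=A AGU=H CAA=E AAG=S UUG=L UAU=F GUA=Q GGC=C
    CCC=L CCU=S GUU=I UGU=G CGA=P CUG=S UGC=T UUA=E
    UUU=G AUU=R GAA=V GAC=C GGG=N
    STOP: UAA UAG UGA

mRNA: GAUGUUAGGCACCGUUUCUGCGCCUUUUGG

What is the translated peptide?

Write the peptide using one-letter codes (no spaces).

start AUG at pos 1
pos 1: AUG -> L; peptide=L
pos 4: UUA -> E; peptide=LE
pos 7: GGC -> C; peptide=LEC
pos 10: ACC -> M; peptide=LECM
pos 13: GUU -> I; peptide=LECMI
pos 16: UCU -> P; peptide=LECMIP
pos 19: GCG -> K; peptide=LECMIPK
pos 22: CCU -> S; peptide=LECMIPKS
pos 25: UUU -> G; peptide=LECMIPKSG
pos 28: only 2 nt remain (<3), stop (end of mRNA)

Answer: LECMIPKSG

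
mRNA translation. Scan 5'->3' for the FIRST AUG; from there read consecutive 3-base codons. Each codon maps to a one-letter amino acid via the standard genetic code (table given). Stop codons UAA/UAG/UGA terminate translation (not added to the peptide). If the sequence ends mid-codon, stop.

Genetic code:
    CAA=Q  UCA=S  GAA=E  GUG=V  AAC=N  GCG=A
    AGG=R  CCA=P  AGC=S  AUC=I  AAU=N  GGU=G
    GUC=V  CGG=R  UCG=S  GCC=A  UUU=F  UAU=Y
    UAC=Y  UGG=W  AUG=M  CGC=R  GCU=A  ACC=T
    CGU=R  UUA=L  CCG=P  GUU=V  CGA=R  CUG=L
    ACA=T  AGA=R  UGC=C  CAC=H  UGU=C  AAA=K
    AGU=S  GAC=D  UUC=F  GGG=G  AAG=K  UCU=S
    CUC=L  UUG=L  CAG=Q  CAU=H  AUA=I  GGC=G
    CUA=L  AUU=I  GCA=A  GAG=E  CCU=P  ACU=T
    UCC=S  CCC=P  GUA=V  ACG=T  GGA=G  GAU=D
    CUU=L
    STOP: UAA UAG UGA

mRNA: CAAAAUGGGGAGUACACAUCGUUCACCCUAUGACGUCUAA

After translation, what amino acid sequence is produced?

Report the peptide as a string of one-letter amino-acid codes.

Answer: MGSTHRSPYDV

Derivation:
start AUG at pos 4
pos 4: AUG -> M; peptide=M
pos 7: GGG -> G; peptide=MG
pos 10: AGU -> S; peptide=MGS
pos 13: ACA -> T; peptide=MGST
pos 16: CAU -> H; peptide=MGSTH
pos 19: CGU -> R; peptide=MGSTHR
pos 22: UCA -> S; peptide=MGSTHRS
pos 25: CCC -> P; peptide=MGSTHRSP
pos 28: UAU -> Y; peptide=MGSTHRSPY
pos 31: GAC -> D; peptide=MGSTHRSPYD
pos 34: GUC -> V; peptide=MGSTHRSPYDV
pos 37: UAA -> STOP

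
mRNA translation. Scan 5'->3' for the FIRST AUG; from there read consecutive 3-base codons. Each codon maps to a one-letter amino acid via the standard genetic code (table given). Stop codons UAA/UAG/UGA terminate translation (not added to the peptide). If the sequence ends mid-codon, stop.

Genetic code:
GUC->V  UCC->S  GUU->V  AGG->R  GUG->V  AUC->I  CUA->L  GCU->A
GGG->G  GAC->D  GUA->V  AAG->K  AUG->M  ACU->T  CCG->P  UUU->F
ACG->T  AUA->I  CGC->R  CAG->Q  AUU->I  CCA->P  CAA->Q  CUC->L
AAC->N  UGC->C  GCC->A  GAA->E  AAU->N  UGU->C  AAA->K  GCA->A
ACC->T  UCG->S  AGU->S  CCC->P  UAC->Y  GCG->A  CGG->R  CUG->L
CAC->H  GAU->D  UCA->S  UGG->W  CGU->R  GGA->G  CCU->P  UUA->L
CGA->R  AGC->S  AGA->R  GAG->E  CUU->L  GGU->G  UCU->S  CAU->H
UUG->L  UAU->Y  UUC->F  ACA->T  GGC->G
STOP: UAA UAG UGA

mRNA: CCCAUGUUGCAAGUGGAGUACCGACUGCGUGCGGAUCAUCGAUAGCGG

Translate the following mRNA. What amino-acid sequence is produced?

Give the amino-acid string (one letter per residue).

start AUG at pos 3
pos 3: AUG -> M; peptide=M
pos 6: UUG -> L; peptide=ML
pos 9: CAA -> Q; peptide=MLQ
pos 12: GUG -> V; peptide=MLQV
pos 15: GAG -> E; peptide=MLQVE
pos 18: UAC -> Y; peptide=MLQVEY
pos 21: CGA -> R; peptide=MLQVEYR
pos 24: CUG -> L; peptide=MLQVEYRL
pos 27: CGU -> R; peptide=MLQVEYRLR
pos 30: GCG -> A; peptide=MLQVEYRLRA
pos 33: GAU -> D; peptide=MLQVEYRLRAD
pos 36: CAU -> H; peptide=MLQVEYRLRADH
pos 39: CGA -> R; peptide=MLQVEYRLRADHR
pos 42: UAG -> STOP

Answer: MLQVEYRLRADHR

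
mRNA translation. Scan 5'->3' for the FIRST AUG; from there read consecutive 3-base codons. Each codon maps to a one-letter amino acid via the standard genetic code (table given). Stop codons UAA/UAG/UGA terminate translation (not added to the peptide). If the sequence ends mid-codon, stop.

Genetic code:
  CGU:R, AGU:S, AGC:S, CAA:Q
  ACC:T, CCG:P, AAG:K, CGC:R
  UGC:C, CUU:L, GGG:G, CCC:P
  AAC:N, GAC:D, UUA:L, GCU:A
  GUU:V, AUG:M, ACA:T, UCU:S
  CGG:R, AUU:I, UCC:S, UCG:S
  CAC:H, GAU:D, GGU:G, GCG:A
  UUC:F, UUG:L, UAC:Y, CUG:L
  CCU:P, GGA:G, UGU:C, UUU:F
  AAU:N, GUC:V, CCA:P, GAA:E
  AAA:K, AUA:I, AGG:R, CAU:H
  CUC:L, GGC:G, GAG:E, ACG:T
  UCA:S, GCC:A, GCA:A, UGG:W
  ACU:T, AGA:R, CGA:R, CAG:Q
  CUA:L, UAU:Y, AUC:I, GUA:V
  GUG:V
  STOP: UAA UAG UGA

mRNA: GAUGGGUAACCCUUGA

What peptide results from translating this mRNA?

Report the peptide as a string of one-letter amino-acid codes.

Answer: MGNP

Derivation:
start AUG at pos 1
pos 1: AUG -> M; peptide=M
pos 4: GGU -> G; peptide=MG
pos 7: AAC -> N; peptide=MGN
pos 10: CCU -> P; peptide=MGNP
pos 13: UGA -> STOP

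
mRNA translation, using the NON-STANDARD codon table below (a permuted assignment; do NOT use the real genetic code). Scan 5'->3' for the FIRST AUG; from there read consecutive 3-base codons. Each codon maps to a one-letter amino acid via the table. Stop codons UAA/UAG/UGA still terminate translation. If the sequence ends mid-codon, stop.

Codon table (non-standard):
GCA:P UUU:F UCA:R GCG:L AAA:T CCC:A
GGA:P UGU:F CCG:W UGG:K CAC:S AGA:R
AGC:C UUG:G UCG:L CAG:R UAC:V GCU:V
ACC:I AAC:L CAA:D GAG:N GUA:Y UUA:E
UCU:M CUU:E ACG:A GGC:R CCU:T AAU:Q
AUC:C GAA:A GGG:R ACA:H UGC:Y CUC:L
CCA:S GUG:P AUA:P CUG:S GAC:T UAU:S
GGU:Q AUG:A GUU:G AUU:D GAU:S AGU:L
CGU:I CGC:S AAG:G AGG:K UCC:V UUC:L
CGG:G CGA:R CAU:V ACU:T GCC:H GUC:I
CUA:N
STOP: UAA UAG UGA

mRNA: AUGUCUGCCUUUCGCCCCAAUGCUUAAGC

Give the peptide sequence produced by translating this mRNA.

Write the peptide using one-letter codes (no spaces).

Answer: AMHFSAQV

Derivation:
start AUG at pos 0
pos 0: AUG -> A; peptide=A
pos 3: UCU -> M; peptide=AM
pos 6: GCC -> H; peptide=AMH
pos 9: UUU -> F; peptide=AMHF
pos 12: CGC -> S; peptide=AMHFS
pos 15: CCC -> A; peptide=AMHFSA
pos 18: AAU -> Q; peptide=AMHFSAQ
pos 21: GCU -> V; peptide=AMHFSAQV
pos 24: UAA -> STOP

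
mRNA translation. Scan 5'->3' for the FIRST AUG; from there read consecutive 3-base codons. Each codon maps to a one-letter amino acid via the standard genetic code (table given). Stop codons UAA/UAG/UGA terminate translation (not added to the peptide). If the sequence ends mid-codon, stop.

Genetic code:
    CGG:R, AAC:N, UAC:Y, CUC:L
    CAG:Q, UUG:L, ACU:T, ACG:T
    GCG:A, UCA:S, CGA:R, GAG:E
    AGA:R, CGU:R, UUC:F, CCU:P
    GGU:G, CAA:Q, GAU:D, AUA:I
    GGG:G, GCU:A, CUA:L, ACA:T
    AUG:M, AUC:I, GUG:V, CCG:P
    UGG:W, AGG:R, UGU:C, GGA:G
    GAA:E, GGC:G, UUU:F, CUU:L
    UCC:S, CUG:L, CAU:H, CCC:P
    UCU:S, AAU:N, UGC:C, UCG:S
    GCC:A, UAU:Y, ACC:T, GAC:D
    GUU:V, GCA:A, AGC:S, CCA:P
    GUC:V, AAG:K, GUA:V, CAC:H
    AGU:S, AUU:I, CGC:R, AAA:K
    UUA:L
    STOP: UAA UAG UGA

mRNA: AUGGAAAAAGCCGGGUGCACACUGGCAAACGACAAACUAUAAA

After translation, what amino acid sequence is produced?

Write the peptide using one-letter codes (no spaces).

start AUG at pos 0
pos 0: AUG -> M; peptide=M
pos 3: GAA -> E; peptide=ME
pos 6: AAA -> K; peptide=MEK
pos 9: GCC -> A; peptide=MEKA
pos 12: GGG -> G; peptide=MEKAG
pos 15: UGC -> C; peptide=MEKAGC
pos 18: ACA -> T; peptide=MEKAGCT
pos 21: CUG -> L; peptide=MEKAGCTL
pos 24: GCA -> A; peptide=MEKAGCTLA
pos 27: AAC -> N; peptide=MEKAGCTLAN
pos 30: GAC -> D; peptide=MEKAGCTLAND
pos 33: AAA -> K; peptide=MEKAGCTLANDK
pos 36: CUA -> L; peptide=MEKAGCTLANDKL
pos 39: UAA -> STOP

Answer: MEKAGCTLANDKL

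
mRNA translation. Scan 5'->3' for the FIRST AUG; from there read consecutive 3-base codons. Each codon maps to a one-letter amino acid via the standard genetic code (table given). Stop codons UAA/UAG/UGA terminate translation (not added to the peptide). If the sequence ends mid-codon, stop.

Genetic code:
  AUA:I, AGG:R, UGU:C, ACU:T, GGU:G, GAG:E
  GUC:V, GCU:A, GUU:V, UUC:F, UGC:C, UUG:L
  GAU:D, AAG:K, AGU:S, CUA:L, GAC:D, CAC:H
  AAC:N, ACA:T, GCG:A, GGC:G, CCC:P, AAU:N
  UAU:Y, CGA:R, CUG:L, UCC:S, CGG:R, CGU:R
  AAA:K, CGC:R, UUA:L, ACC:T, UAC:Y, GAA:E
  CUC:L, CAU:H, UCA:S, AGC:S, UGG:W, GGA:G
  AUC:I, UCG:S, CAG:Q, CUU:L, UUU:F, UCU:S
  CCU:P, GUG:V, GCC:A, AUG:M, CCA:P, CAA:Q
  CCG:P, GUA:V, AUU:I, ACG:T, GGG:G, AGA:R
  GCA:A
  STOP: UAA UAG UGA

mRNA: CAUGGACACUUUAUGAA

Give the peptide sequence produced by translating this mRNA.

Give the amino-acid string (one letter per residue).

Answer: MDTL

Derivation:
start AUG at pos 1
pos 1: AUG -> M; peptide=M
pos 4: GAC -> D; peptide=MD
pos 7: ACU -> T; peptide=MDT
pos 10: UUA -> L; peptide=MDTL
pos 13: UGA -> STOP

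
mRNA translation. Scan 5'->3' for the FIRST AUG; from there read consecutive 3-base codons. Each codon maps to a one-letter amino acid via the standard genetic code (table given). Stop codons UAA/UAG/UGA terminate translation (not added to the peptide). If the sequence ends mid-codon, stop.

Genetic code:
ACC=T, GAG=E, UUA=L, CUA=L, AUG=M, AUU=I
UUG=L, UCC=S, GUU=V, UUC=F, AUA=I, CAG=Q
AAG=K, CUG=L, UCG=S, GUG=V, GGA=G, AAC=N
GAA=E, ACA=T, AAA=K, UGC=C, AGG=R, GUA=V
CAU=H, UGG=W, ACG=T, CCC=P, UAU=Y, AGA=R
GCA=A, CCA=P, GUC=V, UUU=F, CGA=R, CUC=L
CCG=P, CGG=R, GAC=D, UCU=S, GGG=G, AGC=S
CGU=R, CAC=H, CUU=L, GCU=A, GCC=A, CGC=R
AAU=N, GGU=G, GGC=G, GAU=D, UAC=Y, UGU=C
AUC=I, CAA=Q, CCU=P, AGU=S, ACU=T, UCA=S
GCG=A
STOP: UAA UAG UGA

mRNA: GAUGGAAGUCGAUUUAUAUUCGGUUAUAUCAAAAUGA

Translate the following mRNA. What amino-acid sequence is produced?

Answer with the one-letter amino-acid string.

Answer: MEVDLYSVISK

Derivation:
start AUG at pos 1
pos 1: AUG -> M; peptide=M
pos 4: GAA -> E; peptide=ME
pos 7: GUC -> V; peptide=MEV
pos 10: GAU -> D; peptide=MEVD
pos 13: UUA -> L; peptide=MEVDL
pos 16: UAU -> Y; peptide=MEVDLY
pos 19: UCG -> S; peptide=MEVDLYS
pos 22: GUU -> V; peptide=MEVDLYSV
pos 25: AUA -> I; peptide=MEVDLYSVI
pos 28: UCA -> S; peptide=MEVDLYSVIS
pos 31: AAA -> K; peptide=MEVDLYSVISK
pos 34: UGA -> STOP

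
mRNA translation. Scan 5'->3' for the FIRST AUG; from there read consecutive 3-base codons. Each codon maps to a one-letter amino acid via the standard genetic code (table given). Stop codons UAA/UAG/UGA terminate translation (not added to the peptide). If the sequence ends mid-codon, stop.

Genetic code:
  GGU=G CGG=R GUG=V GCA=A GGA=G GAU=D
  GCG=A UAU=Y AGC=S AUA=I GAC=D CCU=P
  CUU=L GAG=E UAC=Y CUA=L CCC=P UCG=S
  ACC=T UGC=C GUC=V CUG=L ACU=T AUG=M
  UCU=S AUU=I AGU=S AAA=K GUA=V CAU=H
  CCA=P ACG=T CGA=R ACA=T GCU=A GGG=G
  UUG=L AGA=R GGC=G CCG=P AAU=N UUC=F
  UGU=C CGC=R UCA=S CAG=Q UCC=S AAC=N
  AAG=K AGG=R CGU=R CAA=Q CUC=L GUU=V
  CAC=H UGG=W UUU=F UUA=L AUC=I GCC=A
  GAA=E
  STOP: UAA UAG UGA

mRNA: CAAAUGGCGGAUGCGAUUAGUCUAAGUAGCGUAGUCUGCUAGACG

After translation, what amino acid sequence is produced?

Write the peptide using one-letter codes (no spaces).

Answer: MADAISLSSVVC

Derivation:
start AUG at pos 3
pos 3: AUG -> M; peptide=M
pos 6: GCG -> A; peptide=MA
pos 9: GAU -> D; peptide=MAD
pos 12: GCG -> A; peptide=MADA
pos 15: AUU -> I; peptide=MADAI
pos 18: AGU -> S; peptide=MADAIS
pos 21: CUA -> L; peptide=MADAISL
pos 24: AGU -> S; peptide=MADAISLS
pos 27: AGC -> S; peptide=MADAISLSS
pos 30: GUA -> V; peptide=MADAISLSSV
pos 33: GUC -> V; peptide=MADAISLSSVV
pos 36: UGC -> C; peptide=MADAISLSSVVC
pos 39: UAG -> STOP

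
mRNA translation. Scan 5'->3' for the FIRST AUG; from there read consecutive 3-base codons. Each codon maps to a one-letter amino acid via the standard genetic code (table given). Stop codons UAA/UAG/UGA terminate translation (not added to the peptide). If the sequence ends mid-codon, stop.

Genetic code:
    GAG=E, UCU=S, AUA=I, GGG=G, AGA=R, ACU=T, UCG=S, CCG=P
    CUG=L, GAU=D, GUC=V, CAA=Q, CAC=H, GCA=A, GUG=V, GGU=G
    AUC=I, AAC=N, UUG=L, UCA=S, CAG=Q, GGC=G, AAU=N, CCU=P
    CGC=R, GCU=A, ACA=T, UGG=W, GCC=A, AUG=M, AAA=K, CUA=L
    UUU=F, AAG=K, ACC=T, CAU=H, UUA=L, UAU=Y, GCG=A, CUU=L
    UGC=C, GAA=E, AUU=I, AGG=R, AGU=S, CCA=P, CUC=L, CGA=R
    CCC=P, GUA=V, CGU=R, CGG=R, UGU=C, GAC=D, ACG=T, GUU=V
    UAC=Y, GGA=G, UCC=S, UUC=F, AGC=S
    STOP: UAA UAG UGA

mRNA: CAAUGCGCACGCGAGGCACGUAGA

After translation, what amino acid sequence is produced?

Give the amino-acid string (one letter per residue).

Answer: MRTRGT

Derivation:
start AUG at pos 2
pos 2: AUG -> M; peptide=M
pos 5: CGC -> R; peptide=MR
pos 8: ACG -> T; peptide=MRT
pos 11: CGA -> R; peptide=MRTR
pos 14: GGC -> G; peptide=MRTRG
pos 17: ACG -> T; peptide=MRTRGT
pos 20: UAG -> STOP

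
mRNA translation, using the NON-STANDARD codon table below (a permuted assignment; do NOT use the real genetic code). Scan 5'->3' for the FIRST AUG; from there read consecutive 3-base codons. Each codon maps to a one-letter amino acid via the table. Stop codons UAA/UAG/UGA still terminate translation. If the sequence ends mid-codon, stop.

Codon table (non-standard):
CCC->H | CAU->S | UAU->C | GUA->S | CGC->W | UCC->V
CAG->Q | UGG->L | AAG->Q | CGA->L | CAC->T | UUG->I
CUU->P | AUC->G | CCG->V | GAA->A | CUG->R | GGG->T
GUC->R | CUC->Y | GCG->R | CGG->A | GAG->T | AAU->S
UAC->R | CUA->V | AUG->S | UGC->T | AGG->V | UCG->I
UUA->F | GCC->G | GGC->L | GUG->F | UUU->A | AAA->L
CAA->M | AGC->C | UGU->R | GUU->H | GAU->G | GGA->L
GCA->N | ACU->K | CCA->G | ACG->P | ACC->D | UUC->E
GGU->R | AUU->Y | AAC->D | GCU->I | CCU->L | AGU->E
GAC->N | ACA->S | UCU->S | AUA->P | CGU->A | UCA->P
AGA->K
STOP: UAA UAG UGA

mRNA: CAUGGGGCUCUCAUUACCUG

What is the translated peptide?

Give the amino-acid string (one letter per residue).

start AUG at pos 1
pos 1: AUG -> S; peptide=S
pos 4: GGG -> T; peptide=ST
pos 7: CUC -> Y; peptide=STY
pos 10: UCA -> P; peptide=STYP
pos 13: UUA -> F; peptide=STYPF
pos 16: CCU -> L; peptide=STYPFL
pos 19: only 1 nt remain (<3), stop (end of mRNA)

Answer: STYPFL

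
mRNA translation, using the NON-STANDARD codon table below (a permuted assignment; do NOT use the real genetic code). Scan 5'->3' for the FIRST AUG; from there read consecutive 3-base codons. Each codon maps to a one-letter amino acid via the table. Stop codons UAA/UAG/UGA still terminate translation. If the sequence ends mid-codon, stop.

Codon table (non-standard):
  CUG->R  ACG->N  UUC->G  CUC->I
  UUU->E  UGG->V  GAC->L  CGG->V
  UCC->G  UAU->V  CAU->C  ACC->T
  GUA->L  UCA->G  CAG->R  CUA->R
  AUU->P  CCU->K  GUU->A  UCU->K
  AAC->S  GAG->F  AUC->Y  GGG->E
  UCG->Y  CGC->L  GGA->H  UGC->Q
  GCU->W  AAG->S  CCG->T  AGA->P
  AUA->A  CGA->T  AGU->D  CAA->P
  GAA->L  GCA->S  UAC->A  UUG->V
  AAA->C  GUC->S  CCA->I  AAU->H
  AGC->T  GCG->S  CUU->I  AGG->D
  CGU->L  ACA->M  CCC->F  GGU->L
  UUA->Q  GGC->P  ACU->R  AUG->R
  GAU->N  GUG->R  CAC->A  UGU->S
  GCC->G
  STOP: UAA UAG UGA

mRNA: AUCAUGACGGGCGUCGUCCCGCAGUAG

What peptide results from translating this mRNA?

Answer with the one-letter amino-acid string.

start AUG at pos 3
pos 3: AUG -> R; peptide=R
pos 6: ACG -> N; peptide=RN
pos 9: GGC -> P; peptide=RNP
pos 12: GUC -> S; peptide=RNPS
pos 15: GUC -> S; peptide=RNPSS
pos 18: CCG -> T; peptide=RNPSST
pos 21: CAG -> R; peptide=RNPSSTR
pos 24: UAG -> STOP

Answer: RNPSSTR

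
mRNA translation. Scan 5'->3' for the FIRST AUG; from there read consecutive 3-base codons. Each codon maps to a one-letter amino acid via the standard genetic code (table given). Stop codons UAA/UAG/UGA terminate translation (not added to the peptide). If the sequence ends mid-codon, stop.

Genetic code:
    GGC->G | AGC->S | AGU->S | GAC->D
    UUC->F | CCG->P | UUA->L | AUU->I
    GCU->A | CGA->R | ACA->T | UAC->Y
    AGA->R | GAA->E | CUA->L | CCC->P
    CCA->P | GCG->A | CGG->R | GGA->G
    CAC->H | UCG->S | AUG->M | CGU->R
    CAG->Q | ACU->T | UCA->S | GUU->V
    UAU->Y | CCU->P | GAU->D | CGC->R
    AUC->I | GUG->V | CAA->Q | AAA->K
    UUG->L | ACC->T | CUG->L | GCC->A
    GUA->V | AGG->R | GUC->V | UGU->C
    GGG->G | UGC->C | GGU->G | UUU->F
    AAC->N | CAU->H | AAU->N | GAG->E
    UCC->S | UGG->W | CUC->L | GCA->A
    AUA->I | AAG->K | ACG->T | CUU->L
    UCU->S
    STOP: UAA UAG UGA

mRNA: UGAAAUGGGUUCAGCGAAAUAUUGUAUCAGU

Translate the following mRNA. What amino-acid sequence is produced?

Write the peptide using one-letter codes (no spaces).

start AUG at pos 4
pos 4: AUG -> M; peptide=M
pos 7: GGU -> G; peptide=MG
pos 10: UCA -> S; peptide=MGS
pos 13: GCG -> A; peptide=MGSA
pos 16: AAA -> K; peptide=MGSAK
pos 19: UAU -> Y; peptide=MGSAKY
pos 22: UGU -> C; peptide=MGSAKYC
pos 25: AUC -> I; peptide=MGSAKYCI
pos 28: AGU -> S; peptide=MGSAKYCIS
pos 31: only 0 nt remain (<3), stop (end of mRNA)

Answer: MGSAKYCIS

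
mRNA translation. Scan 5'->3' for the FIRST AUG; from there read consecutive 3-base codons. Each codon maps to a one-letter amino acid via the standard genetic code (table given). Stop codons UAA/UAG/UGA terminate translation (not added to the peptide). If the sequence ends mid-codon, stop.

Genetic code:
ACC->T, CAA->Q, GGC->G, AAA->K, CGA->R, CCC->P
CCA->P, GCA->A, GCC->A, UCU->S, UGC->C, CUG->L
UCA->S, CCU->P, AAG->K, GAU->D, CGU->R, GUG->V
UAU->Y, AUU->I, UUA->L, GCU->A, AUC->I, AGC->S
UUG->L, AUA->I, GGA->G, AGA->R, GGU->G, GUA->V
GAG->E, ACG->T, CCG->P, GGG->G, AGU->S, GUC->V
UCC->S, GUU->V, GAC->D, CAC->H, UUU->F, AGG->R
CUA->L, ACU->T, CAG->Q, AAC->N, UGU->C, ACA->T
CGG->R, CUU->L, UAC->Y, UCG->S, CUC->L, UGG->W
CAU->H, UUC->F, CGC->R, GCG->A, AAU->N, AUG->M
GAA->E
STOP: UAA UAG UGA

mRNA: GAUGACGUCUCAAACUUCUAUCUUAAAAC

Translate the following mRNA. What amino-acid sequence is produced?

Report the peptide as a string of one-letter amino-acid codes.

Answer: MTSQTSILK

Derivation:
start AUG at pos 1
pos 1: AUG -> M; peptide=M
pos 4: ACG -> T; peptide=MT
pos 7: UCU -> S; peptide=MTS
pos 10: CAA -> Q; peptide=MTSQ
pos 13: ACU -> T; peptide=MTSQT
pos 16: UCU -> S; peptide=MTSQTS
pos 19: AUC -> I; peptide=MTSQTSI
pos 22: UUA -> L; peptide=MTSQTSIL
pos 25: AAA -> K; peptide=MTSQTSILK
pos 28: only 1 nt remain (<3), stop (end of mRNA)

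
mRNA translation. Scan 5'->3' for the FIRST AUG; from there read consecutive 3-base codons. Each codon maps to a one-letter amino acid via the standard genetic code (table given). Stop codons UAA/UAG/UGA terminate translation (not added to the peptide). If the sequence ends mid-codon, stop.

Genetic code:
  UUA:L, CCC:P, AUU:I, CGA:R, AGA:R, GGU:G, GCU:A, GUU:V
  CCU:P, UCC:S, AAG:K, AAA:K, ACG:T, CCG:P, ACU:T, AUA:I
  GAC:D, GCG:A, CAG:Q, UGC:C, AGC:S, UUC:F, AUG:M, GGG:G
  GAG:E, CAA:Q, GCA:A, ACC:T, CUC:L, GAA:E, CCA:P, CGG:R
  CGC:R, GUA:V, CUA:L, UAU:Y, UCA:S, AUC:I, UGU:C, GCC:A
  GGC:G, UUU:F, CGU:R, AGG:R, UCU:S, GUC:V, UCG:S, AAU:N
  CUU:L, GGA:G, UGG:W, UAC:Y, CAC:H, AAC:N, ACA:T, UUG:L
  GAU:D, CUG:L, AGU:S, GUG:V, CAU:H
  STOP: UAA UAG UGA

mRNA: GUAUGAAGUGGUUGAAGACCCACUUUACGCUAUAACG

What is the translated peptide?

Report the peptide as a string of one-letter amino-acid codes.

start AUG at pos 2
pos 2: AUG -> M; peptide=M
pos 5: AAG -> K; peptide=MK
pos 8: UGG -> W; peptide=MKW
pos 11: UUG -> L; peptide=MKWL
pos 14: AAG -> K; peptide=MKWLK
pos 17: ACC -> T; peptide=MKWLKT
pos 20: CAC -> H; peptide=MKWLKTH
pos 23: UUU -> F; peptide=MKWLKTHF
pos 26: ACG -> T; peptide=MKWLKTHFT
pos 29: CUA -> L; peptide=MKWLKTHFTL
pos 32: UAA -> STOP

Answer: MKWLKTHFTL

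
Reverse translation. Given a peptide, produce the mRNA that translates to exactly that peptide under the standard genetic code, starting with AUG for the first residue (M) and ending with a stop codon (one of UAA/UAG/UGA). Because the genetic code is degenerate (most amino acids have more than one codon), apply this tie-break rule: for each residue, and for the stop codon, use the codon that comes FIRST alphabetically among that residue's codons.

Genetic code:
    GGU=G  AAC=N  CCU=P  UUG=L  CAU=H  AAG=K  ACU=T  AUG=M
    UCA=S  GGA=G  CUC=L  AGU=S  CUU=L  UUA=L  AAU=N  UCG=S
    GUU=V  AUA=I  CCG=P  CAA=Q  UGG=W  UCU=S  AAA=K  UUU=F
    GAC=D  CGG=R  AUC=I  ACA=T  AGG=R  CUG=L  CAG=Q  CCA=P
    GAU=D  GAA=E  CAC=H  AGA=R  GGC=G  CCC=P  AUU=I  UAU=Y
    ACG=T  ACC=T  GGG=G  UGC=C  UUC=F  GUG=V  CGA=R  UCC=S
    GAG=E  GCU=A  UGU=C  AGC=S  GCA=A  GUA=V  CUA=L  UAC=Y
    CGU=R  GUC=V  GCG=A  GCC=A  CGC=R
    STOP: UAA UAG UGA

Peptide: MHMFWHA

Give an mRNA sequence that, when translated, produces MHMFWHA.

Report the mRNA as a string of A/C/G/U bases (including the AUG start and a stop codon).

residue 1: M -> AUG (start codon)
residue 2: H codons sorted = CAC,CAU -> pick first = CAC
residue 3: M -> AUG (only codon)
residue 4: F codons sorted = UUC,UUU -> pick first = UUC
residue 5: W -> UGG (only codon)
residue 6: H codons sorted = CAC,CAU -> pick first = CAC
residue 7: A codons sorted = GCA,GCC,GCG,GCU -> pick first = GCA
terminator: stop codons sorted = UAA,UAG,UGA -> pick first = UAA

Answer: mRNA: AUGCACAUGUUCUGGCACGCAUAA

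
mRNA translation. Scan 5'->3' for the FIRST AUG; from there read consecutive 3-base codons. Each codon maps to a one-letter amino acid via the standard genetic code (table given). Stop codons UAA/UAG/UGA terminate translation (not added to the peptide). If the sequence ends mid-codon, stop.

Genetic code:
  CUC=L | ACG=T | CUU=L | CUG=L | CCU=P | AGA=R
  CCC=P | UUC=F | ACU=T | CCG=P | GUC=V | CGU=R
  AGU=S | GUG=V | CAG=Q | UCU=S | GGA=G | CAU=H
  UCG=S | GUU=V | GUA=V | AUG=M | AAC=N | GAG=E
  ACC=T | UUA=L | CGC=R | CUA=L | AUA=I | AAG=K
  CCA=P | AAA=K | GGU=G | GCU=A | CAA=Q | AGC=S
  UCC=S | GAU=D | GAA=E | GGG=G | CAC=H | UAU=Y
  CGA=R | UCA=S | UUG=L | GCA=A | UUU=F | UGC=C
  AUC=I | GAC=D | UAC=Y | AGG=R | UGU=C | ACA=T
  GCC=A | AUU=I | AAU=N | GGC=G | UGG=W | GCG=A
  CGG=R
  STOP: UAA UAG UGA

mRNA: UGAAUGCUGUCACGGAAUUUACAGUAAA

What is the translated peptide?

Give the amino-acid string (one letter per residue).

start AUG at pos 3
pos 3: AUG -> M; peptide=M
pos 6: CUG -> L; peptide=ML
pos 9: UCA -> S; peptide=MLS
pos 12: CGG -> R; peptide=MLSR
pos 15: AAU -> N; peptide=MLSRN
pos 18: UUA -> L; peptide=MLSRNL
pos 21: CAG -> Q; peptide=MLSRNLQ
pos 24: UAA -> STOP

Answer: MLSRNLQ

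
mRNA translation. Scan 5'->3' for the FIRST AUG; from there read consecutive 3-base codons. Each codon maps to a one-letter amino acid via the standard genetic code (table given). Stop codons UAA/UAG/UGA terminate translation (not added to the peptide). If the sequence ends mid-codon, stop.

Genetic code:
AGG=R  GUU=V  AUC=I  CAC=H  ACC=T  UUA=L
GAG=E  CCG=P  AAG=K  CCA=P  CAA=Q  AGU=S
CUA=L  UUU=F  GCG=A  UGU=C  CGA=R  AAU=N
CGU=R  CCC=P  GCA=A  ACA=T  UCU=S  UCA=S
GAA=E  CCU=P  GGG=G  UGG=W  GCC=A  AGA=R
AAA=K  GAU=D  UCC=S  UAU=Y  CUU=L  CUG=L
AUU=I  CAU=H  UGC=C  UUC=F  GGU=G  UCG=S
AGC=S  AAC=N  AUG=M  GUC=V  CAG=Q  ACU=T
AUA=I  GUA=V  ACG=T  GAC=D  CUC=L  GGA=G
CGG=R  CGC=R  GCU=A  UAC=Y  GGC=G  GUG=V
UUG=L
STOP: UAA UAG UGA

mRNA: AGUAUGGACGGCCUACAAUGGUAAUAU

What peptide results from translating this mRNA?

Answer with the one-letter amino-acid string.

Answer: MDGLQW

Derivation:
start AUG at pos 3
pos 3: AUG -> M; peptide=M
pos 6: GAC -> D; peptide=MD
pos 9: GGC -> G; peptide=MDG
pos 12: CUA -> L; peptide=MDGL
pos 15: CAA -> Q; peptide=MDGLQ
pos 18: UGG -> W; peptide=MDGLQW
pos 21: UAA -> STOP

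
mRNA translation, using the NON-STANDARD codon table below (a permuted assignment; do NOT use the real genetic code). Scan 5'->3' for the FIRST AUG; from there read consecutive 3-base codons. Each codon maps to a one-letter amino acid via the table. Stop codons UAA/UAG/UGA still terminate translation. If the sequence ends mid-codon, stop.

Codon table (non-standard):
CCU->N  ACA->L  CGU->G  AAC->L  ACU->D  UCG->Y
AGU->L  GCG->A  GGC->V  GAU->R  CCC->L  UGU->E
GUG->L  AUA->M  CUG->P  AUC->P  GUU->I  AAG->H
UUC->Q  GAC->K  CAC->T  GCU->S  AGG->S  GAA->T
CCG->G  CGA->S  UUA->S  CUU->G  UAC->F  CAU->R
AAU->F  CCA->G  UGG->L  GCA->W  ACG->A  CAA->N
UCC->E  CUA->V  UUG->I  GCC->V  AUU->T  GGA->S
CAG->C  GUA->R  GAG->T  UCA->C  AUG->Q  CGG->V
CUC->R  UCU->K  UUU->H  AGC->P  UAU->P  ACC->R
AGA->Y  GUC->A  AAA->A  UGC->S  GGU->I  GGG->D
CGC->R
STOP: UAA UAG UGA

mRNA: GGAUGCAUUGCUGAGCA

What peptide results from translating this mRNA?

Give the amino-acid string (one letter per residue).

Answer: QRS

Derivation:
start AUG at pos 2
pos 2: AUG -> Q; peptide=Q
pos 5: CAU -> R; peptide=QR
pos 8: UGC -> S; peptide=QRS
pos 11: UGA -> STOP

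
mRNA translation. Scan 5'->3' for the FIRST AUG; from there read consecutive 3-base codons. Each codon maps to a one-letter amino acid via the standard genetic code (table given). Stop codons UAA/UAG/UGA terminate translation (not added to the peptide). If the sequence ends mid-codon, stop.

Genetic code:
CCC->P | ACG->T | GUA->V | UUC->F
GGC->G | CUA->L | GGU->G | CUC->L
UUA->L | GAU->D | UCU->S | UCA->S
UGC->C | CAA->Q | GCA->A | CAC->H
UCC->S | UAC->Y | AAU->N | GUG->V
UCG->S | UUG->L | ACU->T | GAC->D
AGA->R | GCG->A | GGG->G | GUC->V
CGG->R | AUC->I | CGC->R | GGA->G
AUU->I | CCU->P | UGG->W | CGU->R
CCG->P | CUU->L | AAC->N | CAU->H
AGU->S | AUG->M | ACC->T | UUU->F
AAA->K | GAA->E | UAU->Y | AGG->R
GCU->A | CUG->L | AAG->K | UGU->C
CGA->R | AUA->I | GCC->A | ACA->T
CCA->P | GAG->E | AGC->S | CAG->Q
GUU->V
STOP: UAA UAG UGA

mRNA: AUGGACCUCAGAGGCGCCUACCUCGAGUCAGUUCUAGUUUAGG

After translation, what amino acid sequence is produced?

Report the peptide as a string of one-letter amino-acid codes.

Answer: MDLRGAYLESVLV

Derivation:
start AUG at pos 0
pos 0: AUG -> M; peptide=M
pos 3: GAC -> D; peptide=MD
pos 6: CUC -> L; peptide=MDL
pos 9: AGA -> R; peptide=MDLR
pos 12: GGC -> G; peptide=MDLRG
pos 15: GCC -> A; peptide=MDLRGA
pos 18: UAC -> Y; peptide=MDLRGAY
pos 21: CUC -> L; peptide=MDLRGAYL
pos 24: GAG -> E; peptide=MDLRGAYLE
pos 27: UCA -> S; peptide=MDLRGAYLES
pos 30: GUU -> V; peptide=MDLRGAYLESV
pos 33: CUA -> L; peptide=MDLRGAYLESVL
pos 36: GUU -> V; peptide=MDLRGAYLESVLV
pos 39: UAG -> STOP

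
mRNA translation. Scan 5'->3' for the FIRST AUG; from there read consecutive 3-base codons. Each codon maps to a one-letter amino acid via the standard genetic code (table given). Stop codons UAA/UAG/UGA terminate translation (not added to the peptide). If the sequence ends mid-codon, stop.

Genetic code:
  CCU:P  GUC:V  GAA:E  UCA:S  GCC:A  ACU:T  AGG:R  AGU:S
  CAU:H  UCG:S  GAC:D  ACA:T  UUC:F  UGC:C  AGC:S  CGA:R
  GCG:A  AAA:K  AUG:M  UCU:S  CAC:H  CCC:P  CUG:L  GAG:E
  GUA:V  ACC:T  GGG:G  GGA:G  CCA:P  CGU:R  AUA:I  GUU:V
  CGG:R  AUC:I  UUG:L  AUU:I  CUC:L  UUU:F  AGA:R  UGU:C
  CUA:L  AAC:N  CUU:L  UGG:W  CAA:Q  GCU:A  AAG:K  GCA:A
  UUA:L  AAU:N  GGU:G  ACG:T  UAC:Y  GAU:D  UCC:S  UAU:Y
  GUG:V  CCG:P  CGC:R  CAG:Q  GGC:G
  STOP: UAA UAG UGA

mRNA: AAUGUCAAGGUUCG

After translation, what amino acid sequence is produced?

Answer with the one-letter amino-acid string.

start AUG at pos 1
pos 1: AUG -> M; peptide=M
pos 4: UCA -> S; peptide=MS
pos 7: AGG -> R; peptide=MSR
pos 10: UUC -> F; peptide=MSRF
pos 13: only 1 nt remain (<3), stop (end of mRNA)

Answer: MSRF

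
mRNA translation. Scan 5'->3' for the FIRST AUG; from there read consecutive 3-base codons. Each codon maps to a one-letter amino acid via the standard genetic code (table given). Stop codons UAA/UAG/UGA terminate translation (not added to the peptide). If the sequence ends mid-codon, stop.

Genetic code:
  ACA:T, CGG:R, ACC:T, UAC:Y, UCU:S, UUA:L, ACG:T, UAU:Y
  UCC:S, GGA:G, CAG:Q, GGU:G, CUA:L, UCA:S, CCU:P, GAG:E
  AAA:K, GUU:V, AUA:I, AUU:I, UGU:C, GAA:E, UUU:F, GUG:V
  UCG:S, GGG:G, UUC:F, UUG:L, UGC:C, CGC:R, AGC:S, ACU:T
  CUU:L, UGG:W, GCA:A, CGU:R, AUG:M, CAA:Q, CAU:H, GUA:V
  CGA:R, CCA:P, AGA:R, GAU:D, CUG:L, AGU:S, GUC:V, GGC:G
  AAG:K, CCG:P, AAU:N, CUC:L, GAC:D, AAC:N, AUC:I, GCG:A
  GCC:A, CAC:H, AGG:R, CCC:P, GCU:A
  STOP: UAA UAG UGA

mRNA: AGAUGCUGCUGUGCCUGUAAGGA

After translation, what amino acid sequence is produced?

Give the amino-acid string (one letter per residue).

start AUG at pos 2
pos 2: AUG -> M; peptide=M
pos 5: CUG -> L; peptide=ML
pos 8: CUG -> L; peptide=MLL
pos 11: UGC -> C; peptide=MLLC
pos 14: CUG -> L; peptide=MLLCL
pos 17: UAA -> STOP

Answer: MLLCL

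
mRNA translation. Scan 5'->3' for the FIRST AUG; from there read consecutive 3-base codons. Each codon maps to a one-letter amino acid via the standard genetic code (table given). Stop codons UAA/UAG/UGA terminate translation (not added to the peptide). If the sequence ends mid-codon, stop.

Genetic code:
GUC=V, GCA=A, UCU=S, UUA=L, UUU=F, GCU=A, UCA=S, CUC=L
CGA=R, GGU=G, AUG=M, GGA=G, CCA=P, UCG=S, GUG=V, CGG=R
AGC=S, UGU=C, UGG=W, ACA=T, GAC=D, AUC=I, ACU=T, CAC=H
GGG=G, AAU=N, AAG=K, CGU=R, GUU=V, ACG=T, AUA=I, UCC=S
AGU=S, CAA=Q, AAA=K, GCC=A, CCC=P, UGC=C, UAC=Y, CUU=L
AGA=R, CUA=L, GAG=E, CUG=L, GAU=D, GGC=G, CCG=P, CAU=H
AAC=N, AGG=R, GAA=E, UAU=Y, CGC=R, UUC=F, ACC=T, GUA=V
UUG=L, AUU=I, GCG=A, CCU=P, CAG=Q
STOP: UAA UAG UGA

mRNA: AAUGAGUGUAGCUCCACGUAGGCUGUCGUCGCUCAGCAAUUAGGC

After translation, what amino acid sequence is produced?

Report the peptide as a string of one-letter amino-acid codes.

start AUG at pos 1
pos 1: AUG -> M; peptide=M
pos 4: AGU -> S; peptide=MS
pos 7: GUA -> V; peptide=MSV
pos 10: GCU -> A; peptide=MSVA
pos 13: CCA -> P; peptide=MSVAP
pos 16: CGU -> R; peptide=MSVAPR
pos 19: AGG -> R; peptide=MSVAPRR
pos 22: CUG -> L; peptide=MSVAPRRL
pos 25: UCG -> S; peptide=MSVAPRRLS
pos 28: UCG -> S; peptide=MSVAPRRLSS
pos 31: CUC -> L; peptide=MSVAPRRLSSL
pos 34: AGC -> S; peptide=MSVAPRRLSSLS
pos 37: AAU -> N; peptide=MSVAPRRLSSLSN
pos 40: UAG -> STOP

Answer: MSVAPRRLSSLSN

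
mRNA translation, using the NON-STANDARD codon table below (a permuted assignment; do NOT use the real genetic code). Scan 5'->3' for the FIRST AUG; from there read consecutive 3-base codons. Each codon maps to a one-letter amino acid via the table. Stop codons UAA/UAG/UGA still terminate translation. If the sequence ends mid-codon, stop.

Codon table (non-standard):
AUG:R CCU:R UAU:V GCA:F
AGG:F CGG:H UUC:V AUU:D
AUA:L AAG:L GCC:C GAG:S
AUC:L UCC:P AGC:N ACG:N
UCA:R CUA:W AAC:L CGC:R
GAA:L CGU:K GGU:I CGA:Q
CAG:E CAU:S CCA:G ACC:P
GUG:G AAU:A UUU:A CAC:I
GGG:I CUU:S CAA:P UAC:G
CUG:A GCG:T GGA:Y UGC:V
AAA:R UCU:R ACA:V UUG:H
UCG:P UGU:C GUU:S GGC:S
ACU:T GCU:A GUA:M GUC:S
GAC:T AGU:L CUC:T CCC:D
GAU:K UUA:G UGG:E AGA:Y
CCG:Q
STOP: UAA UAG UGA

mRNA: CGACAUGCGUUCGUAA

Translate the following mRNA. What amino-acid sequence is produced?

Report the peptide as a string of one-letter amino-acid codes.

Answer: RKP

Derivation:
start AUG at pos 4
pos 4: AUG -> R; peptide=R
pos 7: CGU -> K; peptide=RK
pos 10: UCG -> P; peptide=RKP
pos 13: UAA -> STOP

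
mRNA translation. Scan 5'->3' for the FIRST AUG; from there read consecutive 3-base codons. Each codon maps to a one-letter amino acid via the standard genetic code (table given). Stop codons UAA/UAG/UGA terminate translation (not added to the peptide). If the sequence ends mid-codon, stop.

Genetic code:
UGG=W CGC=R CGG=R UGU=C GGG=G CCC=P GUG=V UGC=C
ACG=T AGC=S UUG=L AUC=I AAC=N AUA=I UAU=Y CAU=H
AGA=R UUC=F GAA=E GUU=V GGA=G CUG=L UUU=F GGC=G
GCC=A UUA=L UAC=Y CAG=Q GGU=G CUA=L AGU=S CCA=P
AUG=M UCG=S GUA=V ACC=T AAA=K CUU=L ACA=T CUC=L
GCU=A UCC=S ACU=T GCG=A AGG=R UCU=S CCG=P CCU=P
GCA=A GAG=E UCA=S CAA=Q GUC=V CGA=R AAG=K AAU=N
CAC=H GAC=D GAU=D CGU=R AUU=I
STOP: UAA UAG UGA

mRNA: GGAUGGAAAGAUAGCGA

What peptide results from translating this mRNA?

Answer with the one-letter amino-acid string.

Answer: MER

Derivation:
start AUG at pos 2
pos 2: AUG -> M; peptide=M
pos 5: GAA -> E; peptide=ME
pos 8: AGA -> R; peptide=MER
pos 11: UAG -> STOP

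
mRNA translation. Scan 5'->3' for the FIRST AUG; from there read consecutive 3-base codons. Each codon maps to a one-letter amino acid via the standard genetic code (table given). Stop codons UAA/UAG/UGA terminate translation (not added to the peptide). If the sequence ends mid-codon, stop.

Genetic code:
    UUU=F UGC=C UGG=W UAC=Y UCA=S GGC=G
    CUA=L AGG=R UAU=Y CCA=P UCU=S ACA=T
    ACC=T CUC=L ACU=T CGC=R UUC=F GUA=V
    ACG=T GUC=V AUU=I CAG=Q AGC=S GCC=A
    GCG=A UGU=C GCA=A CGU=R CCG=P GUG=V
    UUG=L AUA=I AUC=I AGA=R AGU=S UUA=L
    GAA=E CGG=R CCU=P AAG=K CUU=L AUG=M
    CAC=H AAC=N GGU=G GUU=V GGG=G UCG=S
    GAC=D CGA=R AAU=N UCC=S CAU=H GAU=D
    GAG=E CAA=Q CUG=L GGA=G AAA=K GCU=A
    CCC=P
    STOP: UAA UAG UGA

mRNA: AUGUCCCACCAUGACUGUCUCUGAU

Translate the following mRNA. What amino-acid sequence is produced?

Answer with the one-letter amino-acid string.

Answer: MSHHDCL

Derivation:
start AUG at pos 0
pos 0: AUG -> M; peptide=M
pos 3: UCC -> S; peptide=MS
pos 6: CAC -> H; peptide=MSH
pos 9: CAU -> H; peptide=MSHH
pos 12: GAC -> D; peptide=MSHHD
pos 15: UGU -> C; peptide=MSHHDC
pos 18: CUC -> L; peptide=MSHHDCL
pos 21: UGA -> STOP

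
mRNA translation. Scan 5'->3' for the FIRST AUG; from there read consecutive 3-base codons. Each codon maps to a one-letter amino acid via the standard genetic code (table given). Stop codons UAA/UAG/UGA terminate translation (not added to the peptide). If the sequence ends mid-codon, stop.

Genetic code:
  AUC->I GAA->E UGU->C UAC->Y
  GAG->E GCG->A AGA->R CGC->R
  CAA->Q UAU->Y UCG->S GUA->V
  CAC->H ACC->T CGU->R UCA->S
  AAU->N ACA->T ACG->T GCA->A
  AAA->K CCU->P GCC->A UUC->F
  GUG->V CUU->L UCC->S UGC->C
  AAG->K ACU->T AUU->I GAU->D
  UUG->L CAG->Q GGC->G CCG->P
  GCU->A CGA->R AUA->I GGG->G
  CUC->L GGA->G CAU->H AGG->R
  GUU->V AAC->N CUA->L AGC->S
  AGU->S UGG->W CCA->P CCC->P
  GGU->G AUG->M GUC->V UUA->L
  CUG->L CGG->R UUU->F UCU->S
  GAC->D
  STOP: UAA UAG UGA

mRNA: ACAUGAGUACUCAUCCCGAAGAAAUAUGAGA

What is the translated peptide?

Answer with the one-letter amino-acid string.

start AUG at pos 2
pos 2: AUG -> M; peptide=M
pos 5: AGU -> S; peptide=MS
pos 8: ACU -> T; peptide=MST
pos 11: CAU -> H; peptide=MSTH
pos 14: CCC -> P; peptide=MSTHP
pos 17: GAA -> E; peptide=MSTHPE
pos 20: GAA -> E; peptide=MSTHPEE
pos 23: AUA -> I; peptide=MSTHPEEI
pos 26: UGA -> STOP

Answer: MSTHPEEI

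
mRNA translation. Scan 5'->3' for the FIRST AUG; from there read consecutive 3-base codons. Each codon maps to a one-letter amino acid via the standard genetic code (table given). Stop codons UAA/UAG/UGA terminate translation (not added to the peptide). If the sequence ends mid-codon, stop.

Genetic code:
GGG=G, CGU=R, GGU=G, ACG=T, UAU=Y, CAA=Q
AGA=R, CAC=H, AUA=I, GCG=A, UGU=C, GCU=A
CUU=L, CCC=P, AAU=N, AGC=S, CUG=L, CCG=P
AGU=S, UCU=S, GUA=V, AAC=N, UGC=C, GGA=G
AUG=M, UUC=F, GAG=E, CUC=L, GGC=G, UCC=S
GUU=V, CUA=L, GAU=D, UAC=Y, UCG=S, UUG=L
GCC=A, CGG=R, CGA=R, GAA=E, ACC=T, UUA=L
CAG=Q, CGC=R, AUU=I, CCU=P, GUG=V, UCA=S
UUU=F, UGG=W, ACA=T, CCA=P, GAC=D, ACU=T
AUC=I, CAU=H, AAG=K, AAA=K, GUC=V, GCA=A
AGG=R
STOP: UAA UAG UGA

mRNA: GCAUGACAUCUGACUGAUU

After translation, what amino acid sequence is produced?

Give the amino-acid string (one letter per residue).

Answer: MTSD

Derivation:
start AUG at pos 2
pos 2: AUG -> M; peptide=M
pos 5: ACA -> T; peptide=MT
pos 8: UCU -> S; peptide=MTS
pos 11: GAC -> D; peptide=MTSD
pos 14: UGA -> STOP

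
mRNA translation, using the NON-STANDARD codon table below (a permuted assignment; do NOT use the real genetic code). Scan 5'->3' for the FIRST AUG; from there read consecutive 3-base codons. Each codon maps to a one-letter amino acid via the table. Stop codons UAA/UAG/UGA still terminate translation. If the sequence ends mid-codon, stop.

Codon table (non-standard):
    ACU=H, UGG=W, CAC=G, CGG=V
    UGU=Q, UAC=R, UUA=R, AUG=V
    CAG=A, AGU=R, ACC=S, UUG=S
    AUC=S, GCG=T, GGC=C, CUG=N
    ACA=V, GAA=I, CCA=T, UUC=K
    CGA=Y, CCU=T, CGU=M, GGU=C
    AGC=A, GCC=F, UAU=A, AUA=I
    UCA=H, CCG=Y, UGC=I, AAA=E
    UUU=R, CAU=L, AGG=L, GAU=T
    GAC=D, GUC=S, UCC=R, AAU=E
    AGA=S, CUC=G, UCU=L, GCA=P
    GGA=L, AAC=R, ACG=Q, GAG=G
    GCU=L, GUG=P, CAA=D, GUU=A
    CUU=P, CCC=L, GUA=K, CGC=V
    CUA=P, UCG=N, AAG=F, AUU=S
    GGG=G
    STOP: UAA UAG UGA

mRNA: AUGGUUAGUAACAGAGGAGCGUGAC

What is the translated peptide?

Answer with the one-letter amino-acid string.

start AUG at pos 0
pos 0: AUG -> V; peptide=V
pos 3: GUU -> A; peptide=VA
pos 6: AGU -> R; peptide=VAR
pos 9: AAC -> R; peptide=VARR
pos 12: AGA -> S; peptide=VARRS
pos 15: GGA -> L; peptide=VARRSL
pos 18: GCG -> T; peptide=VARRSLT
pos 21: UGA -> STOP

Answer: VARRSLT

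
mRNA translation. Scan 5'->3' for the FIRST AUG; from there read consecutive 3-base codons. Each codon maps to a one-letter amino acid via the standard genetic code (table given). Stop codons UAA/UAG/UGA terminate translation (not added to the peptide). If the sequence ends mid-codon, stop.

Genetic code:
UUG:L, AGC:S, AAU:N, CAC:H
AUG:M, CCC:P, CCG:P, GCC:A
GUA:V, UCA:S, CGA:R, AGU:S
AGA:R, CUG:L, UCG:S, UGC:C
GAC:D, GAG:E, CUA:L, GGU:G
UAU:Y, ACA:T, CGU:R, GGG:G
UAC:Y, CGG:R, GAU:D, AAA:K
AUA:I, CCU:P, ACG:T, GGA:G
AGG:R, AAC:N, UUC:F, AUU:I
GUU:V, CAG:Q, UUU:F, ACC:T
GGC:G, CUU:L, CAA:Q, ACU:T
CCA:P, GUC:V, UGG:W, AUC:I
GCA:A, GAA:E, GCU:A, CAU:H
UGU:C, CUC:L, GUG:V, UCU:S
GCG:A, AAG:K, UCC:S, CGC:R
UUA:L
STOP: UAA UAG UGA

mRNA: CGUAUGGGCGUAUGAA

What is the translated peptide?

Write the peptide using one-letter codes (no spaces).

start AUG at pos 3
pos 3: AUG -> M; peptide=M
pos 6: GGC -> G; peptide=MG
pos 9: GUA -> V; peptide=MGV
pos 12: UGA -> STOP

Answer: MGV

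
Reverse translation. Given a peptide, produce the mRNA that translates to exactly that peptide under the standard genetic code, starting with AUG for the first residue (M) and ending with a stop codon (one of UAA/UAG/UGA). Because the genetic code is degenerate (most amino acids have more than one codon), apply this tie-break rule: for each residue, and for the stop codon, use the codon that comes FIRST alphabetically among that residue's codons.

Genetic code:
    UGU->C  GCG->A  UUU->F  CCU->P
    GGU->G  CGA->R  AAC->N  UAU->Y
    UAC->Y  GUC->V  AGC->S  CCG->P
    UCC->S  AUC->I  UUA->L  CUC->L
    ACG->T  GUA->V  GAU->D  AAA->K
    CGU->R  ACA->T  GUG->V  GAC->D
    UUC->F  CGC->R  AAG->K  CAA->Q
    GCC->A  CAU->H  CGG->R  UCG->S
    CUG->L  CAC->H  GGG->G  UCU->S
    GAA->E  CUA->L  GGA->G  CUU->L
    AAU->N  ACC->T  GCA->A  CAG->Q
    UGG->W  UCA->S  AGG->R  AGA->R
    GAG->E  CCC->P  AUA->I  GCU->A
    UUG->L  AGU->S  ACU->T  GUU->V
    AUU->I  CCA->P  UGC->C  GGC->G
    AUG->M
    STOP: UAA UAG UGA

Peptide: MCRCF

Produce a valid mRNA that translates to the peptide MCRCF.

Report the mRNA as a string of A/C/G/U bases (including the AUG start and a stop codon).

Answer: mRNA: AUGUGCAGAUGCUUCUAA

Derivation:
residue 1: M -> AUG (start codon)
residue 2: C codons sorted = UGC,UGU -> pick first = UGC
residue 3: R codons sorted = AGA,AGG,CGA,CGC,CGG,CGU -> pick first = AGA
residue 4: C codons sorted = UGC,UGU -> pick first = UGC
residue 5: F codons sorted = UUC,UUU -> pick first = UUC
terminator: stop codons sorted = UAA,UAG,UGA -> pick first = UAA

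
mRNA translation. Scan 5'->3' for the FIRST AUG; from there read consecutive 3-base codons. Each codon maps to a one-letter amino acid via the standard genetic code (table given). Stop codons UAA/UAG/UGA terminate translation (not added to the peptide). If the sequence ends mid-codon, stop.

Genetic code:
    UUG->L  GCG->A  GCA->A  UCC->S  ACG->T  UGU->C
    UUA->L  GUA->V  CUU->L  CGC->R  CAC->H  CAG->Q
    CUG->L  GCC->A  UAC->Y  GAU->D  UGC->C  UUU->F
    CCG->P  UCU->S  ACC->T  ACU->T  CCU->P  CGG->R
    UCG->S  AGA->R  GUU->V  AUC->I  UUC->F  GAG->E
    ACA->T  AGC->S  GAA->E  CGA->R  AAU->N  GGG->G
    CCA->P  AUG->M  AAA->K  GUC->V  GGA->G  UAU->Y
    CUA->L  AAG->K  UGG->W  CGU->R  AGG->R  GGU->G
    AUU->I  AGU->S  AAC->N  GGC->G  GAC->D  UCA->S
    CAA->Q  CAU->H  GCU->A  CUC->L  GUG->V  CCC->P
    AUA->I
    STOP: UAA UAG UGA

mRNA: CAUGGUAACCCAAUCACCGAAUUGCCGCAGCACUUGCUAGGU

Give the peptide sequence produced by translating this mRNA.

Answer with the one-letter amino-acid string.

Answer: MVTQSPNCRSTC

Derivation:
start AUG at pos 1
pos 1: AUG -> M; peptide=M
pos 4: GUA -> V; peptide=MV
pos 7: ACC -> T; peptide=MVT
pos 10: CAA -> Q; peptide=MVTQ
pos 13: UCA -> S; peptide=MVTQS
pos 16: CCG -> P; peptide=MVTQSP
pos 19: AAU -> N; peptide=MVTQSPN
pos 22: UGC -> C; peptide=MVTQSPNC
pos 25: CGC -> R; peptide=MVTQSPNCR
pos 28: AGC -> S; peptide=MVTQSPNCRS
pos 31: ACU -> T; peptide=MVTQSPNCRST
pos 34: UGC -> C; peptide=MVTQSPNCRSTC
pos 37: UAG -> STOP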